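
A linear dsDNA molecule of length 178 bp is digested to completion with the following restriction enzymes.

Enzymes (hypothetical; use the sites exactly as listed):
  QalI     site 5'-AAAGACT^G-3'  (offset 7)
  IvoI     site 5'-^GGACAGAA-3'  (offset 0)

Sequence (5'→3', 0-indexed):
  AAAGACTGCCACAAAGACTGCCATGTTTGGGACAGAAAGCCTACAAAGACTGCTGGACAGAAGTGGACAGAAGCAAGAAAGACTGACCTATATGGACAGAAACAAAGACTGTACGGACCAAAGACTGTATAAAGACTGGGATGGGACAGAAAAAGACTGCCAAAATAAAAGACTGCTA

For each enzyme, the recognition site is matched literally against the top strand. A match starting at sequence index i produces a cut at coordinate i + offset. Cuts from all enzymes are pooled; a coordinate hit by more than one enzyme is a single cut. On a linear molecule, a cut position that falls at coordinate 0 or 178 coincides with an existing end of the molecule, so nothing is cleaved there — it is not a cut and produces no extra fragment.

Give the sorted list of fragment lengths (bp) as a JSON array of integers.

Site scan:
  QalI AAAGACTG/7: at [0, 12, 44, 77, 103, 119, 130, 151, 167] ⇒ [7, 19, 51, 84, 110, 126, 137, 158, 174]
  IvoI GGACAGAA/0: at [29, 54, 64, 93, 143] ⇒ [29, 54, 64, 93, 143]

Pooled cuts: [7, 19, 29, 51, 54, 64, 84, 93, 110, 126, 137, 143, 158, 174]

Fragment lengths:
  [0,7): 7 bp
  [7,19): 12 bp
  [19,29): 10 bp
  [29,51): 22 bp
  [51,54): 3 bp
  [54,64): 10 bp
  [64,84): 20 bp
  [84,93): 9 bp
  [93,110): 17 bp
  [110,126): 16 bp
  [126,137): 11 bp
  [137,143): 6 bp
  [143,158): 15 bp
  [158,174): 16 bp
  [174,178): 4 bp

[3,4,6,7,9,10,10,11,12,15,16,16,17,20,22]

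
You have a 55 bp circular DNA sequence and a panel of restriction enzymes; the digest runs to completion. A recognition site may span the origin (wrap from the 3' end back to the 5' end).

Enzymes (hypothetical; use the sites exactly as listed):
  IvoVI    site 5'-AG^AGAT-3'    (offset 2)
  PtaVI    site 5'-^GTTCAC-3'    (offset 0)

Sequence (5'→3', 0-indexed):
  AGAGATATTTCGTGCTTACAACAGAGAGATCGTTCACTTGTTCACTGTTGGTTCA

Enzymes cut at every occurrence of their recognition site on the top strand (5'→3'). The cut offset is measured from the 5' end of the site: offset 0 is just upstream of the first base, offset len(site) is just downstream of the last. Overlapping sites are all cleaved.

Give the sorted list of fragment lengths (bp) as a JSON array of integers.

[5,8,18,24]

Per-enzyme occurrences:
  IvoVI (AGAGAT, off=2): starts [0, 24] → cuts [2, 26]
  PtaVI (GTTCAC, off=0): starts [31, 39] → cuts [31, 39]

All cut coordinates (distinct, sorted): [2, 26, 31, 39]

Fragment lengths:
  2→26: 24 bp
  26→31: 5 bp
  31→39: 8 bp
  39→2 (wrap): 55-39+2 = 18 bp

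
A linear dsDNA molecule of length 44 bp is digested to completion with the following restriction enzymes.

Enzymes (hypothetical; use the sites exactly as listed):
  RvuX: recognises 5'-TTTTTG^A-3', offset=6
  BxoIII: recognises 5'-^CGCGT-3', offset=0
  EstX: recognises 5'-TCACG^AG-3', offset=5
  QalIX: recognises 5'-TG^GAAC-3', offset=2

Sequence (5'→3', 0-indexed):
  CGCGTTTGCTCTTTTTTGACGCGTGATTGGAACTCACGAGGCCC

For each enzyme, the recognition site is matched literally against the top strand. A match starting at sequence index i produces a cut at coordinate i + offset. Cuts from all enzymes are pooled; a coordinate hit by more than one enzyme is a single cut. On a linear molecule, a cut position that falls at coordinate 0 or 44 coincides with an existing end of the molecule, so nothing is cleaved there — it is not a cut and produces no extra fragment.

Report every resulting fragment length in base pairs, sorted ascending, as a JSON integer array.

[1,6,9,10,18]

Site scan:
  RvuX (TTTTTGA, off=6): starts [12] → cuts [18]
  BxoIII (CGCGT, off=0): starts [0, 19] → cuts [19] (position 0 is a terminus of the linear molecule — no cut)
  EstX (TCACGAG, off=5): starts [33] → cuts [38]
  QalIX (TGGAAC, off=2): starts [27] → cuts [29]

Pooled cuts: [18, 19, 29, 38]

Fragments:
  [0,18): 18 bp
  [18,19): 1 bp
  [19,29): 10 bp
  [29,38): 9 bp
  [38,44): 6 bp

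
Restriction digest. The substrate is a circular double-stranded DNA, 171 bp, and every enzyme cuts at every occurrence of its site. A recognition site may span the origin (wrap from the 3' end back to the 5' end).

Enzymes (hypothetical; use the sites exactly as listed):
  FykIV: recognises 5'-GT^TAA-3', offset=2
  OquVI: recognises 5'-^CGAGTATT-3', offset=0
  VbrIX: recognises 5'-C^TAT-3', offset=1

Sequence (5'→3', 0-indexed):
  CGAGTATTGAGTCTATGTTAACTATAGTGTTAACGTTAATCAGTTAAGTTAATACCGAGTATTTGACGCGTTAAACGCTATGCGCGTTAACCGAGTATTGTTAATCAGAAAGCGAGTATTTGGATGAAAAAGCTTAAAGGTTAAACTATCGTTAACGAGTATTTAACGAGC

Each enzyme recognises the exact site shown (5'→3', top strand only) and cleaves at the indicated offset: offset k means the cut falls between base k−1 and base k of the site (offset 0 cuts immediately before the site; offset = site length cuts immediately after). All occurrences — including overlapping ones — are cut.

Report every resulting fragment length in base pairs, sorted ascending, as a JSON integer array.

[3,4,4,5,5,5,6,6,6,7,8,8,9,10,11,13,16,16,29]

Site scan:
  FykIV (GTTAA, off=2): starts [16, 28, 34, 42, 47, 69, 85, 99, 139, 150] → cuts [18, 30, 36, 44, 49, 71, 87, 101, 141, 152]
  OquVI (CGAGTATT, off=0): starts [0, 55, 91, 112, 155] → cuts [0, 55, 91, 112, 155]
  VbrIX (CTAT, off=1): starts [12, 21, 77, 145] → cuts [13, 22, 78, 146]

All cut coordinates (distinct, sorted): [0, 13, 18, 22, 30, 36, 44, 49, 55, 71, 78, 87, 91, 101, 112, 141, 146, 152, 155]

Fragment lengths:
  0→13: 13 bp
  13→18: 5 bp
  18→22: 4 bp
  22→30: 8 bp
  30→36: 6 bp
  36→44: 8 bp
  44→49: 5 bp
  49→55: 6 bp
  55→71: 16 bp
  71→78: 7 bp
  78→87: 9 bp
  87→91: 4 bp
  91→101: 10 bp
  101→112: 11 bp
  112→141: 29 bp
  141→146: 5 bp
  146→152: 6 bp
  152→155: 3 bp
  155→0 (wrap): 171-155+0 = 16 bp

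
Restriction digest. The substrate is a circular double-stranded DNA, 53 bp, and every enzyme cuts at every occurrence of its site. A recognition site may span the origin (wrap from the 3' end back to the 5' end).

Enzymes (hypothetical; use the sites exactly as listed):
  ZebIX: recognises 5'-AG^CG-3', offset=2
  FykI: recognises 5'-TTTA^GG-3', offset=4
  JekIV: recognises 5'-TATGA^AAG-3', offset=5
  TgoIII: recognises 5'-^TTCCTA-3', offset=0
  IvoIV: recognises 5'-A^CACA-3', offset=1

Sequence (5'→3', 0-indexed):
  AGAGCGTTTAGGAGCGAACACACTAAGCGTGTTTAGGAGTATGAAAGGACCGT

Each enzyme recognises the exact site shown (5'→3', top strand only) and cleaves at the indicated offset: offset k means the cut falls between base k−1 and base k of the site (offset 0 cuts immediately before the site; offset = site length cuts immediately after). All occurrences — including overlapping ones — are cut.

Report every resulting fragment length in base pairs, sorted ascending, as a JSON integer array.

[4,4,6,8,9,9,13]

Site scan:
  ZebIX AGCG/2: at [2, 12, 25] ⇒ [4, 14, 27]
  FykI TTTAGG/4: at [6, 31] ⇒ [10, 35]
  JekIV TATGAAAG/5: at [39] ⇒ [44]
  TgoIII (TTCCTA, off=0): no sites
  IvoIV ACACA/1: at [17] ⇒ [18]

Pooled cuts: [4, 10, 14, 18, 27, 35, 44]

Fragment lengths:
  4→10: 6 bp
  10→14: 4 bp
  14→18: 4 bp
  18→27: 9 bp
  27→35: 8 bp
  35→44: 9 bp
  44→4 (wrap): 53-44+4 = 13 bp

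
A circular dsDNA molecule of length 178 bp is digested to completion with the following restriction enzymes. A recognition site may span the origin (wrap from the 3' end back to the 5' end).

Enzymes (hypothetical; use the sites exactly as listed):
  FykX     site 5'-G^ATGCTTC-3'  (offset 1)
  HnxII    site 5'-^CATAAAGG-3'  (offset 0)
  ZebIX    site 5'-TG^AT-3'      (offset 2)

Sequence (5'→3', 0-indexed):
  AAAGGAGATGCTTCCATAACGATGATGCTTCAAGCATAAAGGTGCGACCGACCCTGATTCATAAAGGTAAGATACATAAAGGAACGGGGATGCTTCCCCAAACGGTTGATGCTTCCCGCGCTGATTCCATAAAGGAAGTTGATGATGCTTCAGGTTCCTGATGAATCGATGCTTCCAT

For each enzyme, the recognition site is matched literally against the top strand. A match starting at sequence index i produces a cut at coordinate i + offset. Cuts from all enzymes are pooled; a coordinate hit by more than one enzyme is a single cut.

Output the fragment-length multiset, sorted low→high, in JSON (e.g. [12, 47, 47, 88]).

Scan for sites:
  FykX GATGCTTC/1: at [6, 23, 88, 107, 143, 167] ⇒ [7, 24, 89, 108, 144, 168]
  HnxII CATAAAGG/0: at [34, 59, 74, 127, 175] ⇒ [34, 59, 74, 127, 175]
  ZebIX TGAT/2: at [22, 54, 106, 121, 139, 142, 158] ⇒ [24, 56, 108, 123, 141, 144, 160]

Pooled cuts: [7, 24, 34, 56, 59, 74, 89, 108, 123, 127, 141, 144, 160, 168, 175]

Fragment lengths:
  7→24: 17 bp
  24→34: 10 bp
  34→56: 22 bp
  56→59: 3 bp
  59→74: 15 bp
  74→89: 15 bp
  89→108: 19 bp
  108→123: 15 bp
  123→127: 4 bp
  127→141: 14 bp
  141→144: 3 bp
  144→160: 16 bp
  160→168: 8 bp
  168→175: 7 bp
  175→7 (wrap): 178-175+7 = 10 bp

[3,3,4,7,8,10,10,14,15,15,15,16,17,19,22]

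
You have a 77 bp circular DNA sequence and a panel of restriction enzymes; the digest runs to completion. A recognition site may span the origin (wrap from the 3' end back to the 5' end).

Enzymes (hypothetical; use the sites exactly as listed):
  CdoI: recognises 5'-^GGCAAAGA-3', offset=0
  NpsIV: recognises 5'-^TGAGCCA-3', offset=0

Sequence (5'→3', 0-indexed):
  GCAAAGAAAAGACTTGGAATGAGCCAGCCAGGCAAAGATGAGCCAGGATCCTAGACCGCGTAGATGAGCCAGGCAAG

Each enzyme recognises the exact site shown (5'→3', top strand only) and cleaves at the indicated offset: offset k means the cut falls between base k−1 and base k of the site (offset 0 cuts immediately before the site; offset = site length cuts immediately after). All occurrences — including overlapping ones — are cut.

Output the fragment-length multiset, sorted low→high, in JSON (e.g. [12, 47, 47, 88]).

[8,11,12,20,26]

Site scan:
  CdoI (GGCAAAGA, off=0): starts [30, 76] → cuts [30, 76]
  NpsIV (TGAGCCA, off=0): starts [19, 38, 64] → cuts [19, 38, 64]

All cut coordinates (distinct, sorted): [19, 30, 38, 64, 76]

Fragment lengths:
  19→30: 11 bp
  30→38: 8 bp
  38→64: 26 bp
  64→76: 12 bp
  76→19 (wrap): 77-76+19 = 20 bp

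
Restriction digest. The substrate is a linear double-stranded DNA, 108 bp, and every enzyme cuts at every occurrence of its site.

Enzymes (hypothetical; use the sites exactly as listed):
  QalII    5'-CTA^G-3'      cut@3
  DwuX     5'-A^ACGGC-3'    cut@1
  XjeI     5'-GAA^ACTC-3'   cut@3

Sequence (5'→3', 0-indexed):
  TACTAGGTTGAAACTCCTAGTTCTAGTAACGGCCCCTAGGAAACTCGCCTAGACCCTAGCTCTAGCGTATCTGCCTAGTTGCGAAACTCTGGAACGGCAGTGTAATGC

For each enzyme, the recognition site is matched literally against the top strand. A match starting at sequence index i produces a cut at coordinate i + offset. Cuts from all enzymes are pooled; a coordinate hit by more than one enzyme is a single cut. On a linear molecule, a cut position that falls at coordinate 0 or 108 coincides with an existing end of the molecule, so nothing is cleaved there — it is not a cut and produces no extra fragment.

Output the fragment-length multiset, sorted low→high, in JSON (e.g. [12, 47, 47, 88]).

[3,4,5,6,6,7,7,7,8,8,9,10,13,15]

Site scan:
  QalII CTAG/3: at [2, 16, 22, 35, 48, 55, 61, 74] ⇒ [5, 19, 25, 38, 51, 58, 64, 77]
  DwuX AACGGC/1: at [27, 92] ⇒ [28, 93]
  XjeI GAAACTC/3: at [9, 39, 82] ⇒ [12, 42, 85]

Pooled cuts: [5, 12, 19, 25, 28, 38, 42, 51, 58, 64, 77, 85, 93]

Fragments:
  [0,5): 5 bp
  [5,12): 7 bp
  [12,19): 7 bp
  [19,25): 6 bp
  [25,28): 3 bp
  [28,38): 10 bp
  [38,42): 4 bp
  [42,51): 9 bp
  [51,58): 7 bp
  [58,64): 6 bp
  [64,77): 13 bp
  [77,85): 8 bp
  [85,93): 8 bp
  [93,108): 15 bp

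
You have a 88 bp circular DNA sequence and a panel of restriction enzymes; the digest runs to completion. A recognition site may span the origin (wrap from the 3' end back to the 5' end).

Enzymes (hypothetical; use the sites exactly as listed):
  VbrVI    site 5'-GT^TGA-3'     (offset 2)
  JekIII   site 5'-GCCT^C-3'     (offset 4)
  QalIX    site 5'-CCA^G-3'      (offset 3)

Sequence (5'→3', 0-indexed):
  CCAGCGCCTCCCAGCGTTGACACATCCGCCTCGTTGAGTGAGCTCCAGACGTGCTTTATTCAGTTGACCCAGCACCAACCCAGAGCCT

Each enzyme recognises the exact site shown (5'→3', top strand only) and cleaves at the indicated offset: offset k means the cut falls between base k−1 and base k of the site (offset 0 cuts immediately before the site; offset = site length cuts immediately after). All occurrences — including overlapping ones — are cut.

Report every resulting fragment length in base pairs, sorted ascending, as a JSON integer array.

Site scan:
  VbrVI GTTGA/2: at [15, 32, 62] ⇒ [17, 34, 64]
  JekIII GCCTC/4: at [5, 27, 84] ⇒ [0, 9, 31]
  QalIX CCAG/3: at [0, 10, 44, 68, 79] ⇒ [3, 13, 47, 71, 82]

All cut coordinates (distinct, sorted): [0, 3, 9, 13, 17, 31, 34, 47, 64, 71, 82]

Fragment lengths:
  0→3: 3 bp
  3→9: 6 bp
  9→13: 4 bp
  13→17: 4 bp
  17→31: 14 bp
  31→34: 3 bp
  34→47: 13 bp
  47→64: 17 bp
  64→71: 7 bp
  71→82: 11 bp
  82→0 (wrap): 88-82+0 = 6 bp

[3,3,4,4,6,6,7,11,13,14,17]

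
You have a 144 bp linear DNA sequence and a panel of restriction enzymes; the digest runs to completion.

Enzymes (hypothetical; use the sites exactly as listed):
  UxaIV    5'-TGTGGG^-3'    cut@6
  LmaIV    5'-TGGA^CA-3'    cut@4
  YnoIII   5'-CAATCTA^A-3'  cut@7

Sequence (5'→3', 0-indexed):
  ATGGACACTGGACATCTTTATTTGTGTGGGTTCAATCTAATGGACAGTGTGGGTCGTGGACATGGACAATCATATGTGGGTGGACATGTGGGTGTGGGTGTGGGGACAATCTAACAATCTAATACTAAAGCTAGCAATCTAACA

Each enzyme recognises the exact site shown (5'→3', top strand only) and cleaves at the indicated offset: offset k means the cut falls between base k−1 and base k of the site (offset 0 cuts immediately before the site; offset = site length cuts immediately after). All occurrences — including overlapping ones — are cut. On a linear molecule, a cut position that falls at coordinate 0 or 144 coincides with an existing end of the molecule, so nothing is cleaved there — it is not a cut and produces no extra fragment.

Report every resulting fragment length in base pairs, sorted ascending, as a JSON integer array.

Scan for sites:
  UxaIV (TGTGGG, off=6): starts [24, 47, 74, 86, 92, 98] → cuts [30, 53, 80, 92, 98, 104]
  LmaIV (TGGACA, off=4): starts [1, 8, 40, 56, 62, 80] → cuts [5, 12, 44, 60, 66, 84]
  YnoIII (CAATCTAA, off=7): starts [32, 106, 114, 134] → cuts [39, 113, 121, 141]

Pooled cuts: [5, 12, 30, 39, 44, 53, 60, 66, 80, 84, 92, 98, 104, 113, 121, 141]

Fragment lengths:
  [0,5): 5 bp
  [5,12): 7 bp
  [12,30): 18 bp
  [30,39): 9 bp
  [39,44): 5 bp
  [44,53): 9 bp
  [53,60): 7 bp
  [60,66): 6 bp
  [66,80): 14 bp
  [80,84): 4 bp
  [84,92): 8 bp
  [92,98): 6 bp
  [98,104): 6 bp
  [104,113): 9 bp
  [113,121): 8 bp
  [121,141): 20 bp
  [141,144): 3 bp

[3,4,5,5,6,6,6,7,7,8,8,9,9,9,14,18,20]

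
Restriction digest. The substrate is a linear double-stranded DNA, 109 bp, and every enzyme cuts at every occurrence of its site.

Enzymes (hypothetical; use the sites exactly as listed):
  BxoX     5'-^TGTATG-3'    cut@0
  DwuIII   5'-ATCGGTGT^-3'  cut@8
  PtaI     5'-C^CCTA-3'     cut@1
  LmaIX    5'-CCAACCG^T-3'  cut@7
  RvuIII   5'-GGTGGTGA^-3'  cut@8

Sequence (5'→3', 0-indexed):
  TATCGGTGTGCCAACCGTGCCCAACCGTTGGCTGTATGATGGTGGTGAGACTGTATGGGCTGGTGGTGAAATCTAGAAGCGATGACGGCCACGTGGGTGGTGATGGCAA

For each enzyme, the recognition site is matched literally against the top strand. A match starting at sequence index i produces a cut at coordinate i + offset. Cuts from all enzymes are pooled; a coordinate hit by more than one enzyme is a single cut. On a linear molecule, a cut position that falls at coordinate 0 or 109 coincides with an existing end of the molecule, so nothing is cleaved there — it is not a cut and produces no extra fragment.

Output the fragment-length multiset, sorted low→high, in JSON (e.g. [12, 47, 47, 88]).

[3,5,6,8,9,10,16,18,34]

Site scan:
  BxoX TGTATG/0: at [32, 51] ⇒ [32, 51]
  DwuIII ATCGGTGT/8: at [1] ⇒ [9]
  PtaI (CCCTA, off=1): no sites
  LmaIX CCAACCGT/7: at [10, 20] ⇒ [17, 27]
  RvuIII GGTGGTGA/8: at [40, 61, 95] ⇒ [48, 69, 103]

Pooled cuts: [9, 17, 27, 32, 48, 51, 69, 103]

Fragments:
  [0,9): 9 bp
  [9,17): 8 bp
  [17,27): 10 bp
  [27,32): 5 bp
  [32,48): 16 bp
  [48,51): 3 bp
  [51,69): 18 bp
  [69,103): 34 bp
  [103,109): 6 bp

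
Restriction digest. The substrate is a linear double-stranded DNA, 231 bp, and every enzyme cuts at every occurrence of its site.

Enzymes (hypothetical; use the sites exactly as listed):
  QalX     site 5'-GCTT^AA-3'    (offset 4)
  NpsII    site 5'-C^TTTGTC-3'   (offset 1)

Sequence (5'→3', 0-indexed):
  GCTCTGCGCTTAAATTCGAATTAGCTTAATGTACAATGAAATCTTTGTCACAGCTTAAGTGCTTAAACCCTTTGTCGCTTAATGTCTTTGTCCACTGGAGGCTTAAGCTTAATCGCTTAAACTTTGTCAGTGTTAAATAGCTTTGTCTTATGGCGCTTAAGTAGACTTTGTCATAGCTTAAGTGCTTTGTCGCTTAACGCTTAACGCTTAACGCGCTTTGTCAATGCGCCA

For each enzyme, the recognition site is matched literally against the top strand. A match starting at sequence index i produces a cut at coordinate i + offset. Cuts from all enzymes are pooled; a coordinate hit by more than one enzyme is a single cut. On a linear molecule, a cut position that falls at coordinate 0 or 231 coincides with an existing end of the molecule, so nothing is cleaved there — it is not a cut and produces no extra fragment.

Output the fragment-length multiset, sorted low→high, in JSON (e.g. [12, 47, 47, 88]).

[4,6,6,6,6,7,7,7,8,8,8,10,10,11,13,13,15,16,16,17,18,19]

Scan for sites:
  QalX (GCTTAA, off=4): starts [7, 23, 52, 60, 76, 100, 106, 114, 154, 175, 191, 198, 205] → cuts [11, 27, 56, 64, 80, 104, 110, 118, 158, 179, 195, 202, 209]
  NpsII (CTTTGTC, off=1): starts [42, 69, 85, 121, 140, 165, 184, 215] → cuts [43, 70, 86, 122, 141, 166, 185, 216]

Pooled cuts: [11, 27, 43, 56, 64, 70, 80, 86, 104, 110, 118, 122, 141, 158, 166, 179, 185, 195, 202, 209, 216]

Fragment lengths:
  [0,11): 11 bp
  [11,27): 16 bp
  [27,43): 16 bp
  [43,56): 13 bp
  [56,64): 8 bp
  [64,70): 6 bp
  [70,80): 10 bp
  [80,86): 6 bp
  [86,104): 18 bp
  [104,110): 6 bp
  [110,118): 8 bp
  [118,122): 4 bp
  [122,141): 19 bp
  [141,158): 17 bp
  [158,166): 8 bp
  [166,179): 13 bp
  [179,185): 6 bp
  [185,195): 10 bp
  [195,202): 7 bp
  [202,209): 7 bp
  [209,216): 7 bp
  [216,231): 15 bp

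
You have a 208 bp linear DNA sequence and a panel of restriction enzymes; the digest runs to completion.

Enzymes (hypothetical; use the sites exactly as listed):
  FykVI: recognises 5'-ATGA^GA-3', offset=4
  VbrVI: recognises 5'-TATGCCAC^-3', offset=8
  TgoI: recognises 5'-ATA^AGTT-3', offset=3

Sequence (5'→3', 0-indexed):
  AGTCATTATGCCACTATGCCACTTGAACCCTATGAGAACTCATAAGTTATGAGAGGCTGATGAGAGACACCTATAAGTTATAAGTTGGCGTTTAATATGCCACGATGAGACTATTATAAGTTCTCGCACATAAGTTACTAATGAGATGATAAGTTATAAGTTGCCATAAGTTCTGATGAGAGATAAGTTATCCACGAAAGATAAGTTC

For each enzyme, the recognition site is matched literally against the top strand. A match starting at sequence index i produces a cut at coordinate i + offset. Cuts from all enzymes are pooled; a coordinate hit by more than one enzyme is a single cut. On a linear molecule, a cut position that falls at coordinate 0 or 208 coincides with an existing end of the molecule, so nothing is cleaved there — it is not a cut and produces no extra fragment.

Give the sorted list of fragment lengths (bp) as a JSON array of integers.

Per-enzyme occurrences:
  FykVI (ATGAGA, off=4): starts [31, 48, 59, 104, 140, 175] → cuts [35, 52, 63, 108, 144, 179]
  VbrVI (TATGCCAC, off=8): starts [6, 14, 95] → cuts [14, 22, 103]
  TgoI (ATAAGTT, off=3): starts [41, 72, 79, 115, 129, 148, 155, 165, 182, 200] → cuts [44, 75, 82, 118, 132, 151, 158, 168, 185, 203]

Pooled cuts: [14, 22, 35, 44, 52, 63, 75, 82, 103, 108, 118, 132, 144, 151, 158, 168, 179, 185, 203]

Fragment lengths:
  [0,14): 14 bp
  [14,22): 8 bp
  [22,35): 13 bp
  [35,44): 9 bp
  [44,52): 8 bp
  [52,63): 11 bp
  [63,75): 12 bp
  [75,82): 7 bp
  [82,103): 21 bp
  [103,108): 5 bp
  [108,118): 10 bp
  [118,132): 14 bp
  [132,144): 12 bp
  [144,151): 7 bp
  [151,158): 7 bp
  [158,168): 10 bp
  [168,179): 11 bp
  [179,185): 6 bp
  [185,203): 18 bp
  [203,208): 5 bp

[5,5,6,7,7,7,8,8,9,10,10,11,11,12,12,13,14,14,18,21]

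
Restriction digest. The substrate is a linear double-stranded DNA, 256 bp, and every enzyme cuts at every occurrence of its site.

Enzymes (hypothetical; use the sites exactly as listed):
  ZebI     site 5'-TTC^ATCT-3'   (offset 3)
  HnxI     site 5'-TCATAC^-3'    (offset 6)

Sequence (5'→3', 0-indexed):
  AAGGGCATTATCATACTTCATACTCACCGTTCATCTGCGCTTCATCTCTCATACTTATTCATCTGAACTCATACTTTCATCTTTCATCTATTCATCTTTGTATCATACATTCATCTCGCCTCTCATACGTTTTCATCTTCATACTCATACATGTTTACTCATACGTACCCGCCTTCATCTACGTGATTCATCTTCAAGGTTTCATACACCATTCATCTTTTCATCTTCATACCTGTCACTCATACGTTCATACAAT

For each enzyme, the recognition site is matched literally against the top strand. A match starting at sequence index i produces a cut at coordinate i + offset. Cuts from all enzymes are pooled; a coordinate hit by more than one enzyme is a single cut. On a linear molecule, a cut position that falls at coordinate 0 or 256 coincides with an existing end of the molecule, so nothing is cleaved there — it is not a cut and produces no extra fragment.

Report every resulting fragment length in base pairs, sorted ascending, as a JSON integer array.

Per-enzyme occurrences:
  ZebI TTCATCT/3: at [29, 40, 57, 75, 82, 90, 109, 131, 173, 186, 211, 219] ⇒ [32, 43, 60, 78, 85, 93, 112, 134, 176, 189, 214, 222]
  HnxI TCATAC/6: at [10, 17, 48, 68, 102, 122, 138, 144, 158, 201, 226, 239, 247] ⇒ [16, 23, 54, 74, 108, 128, 144, 150, 164, 207, 232, 245, 253]

Pooled cuts: [16, 23, 32, 43, 54, 60, 74, 78, 85, 93, 108, 112, 128, 134, 144, 150, 164, 176, 189, 207, 214, 222, 232, 245, 253]

Fragment lengths:
  [0,16): 16 bp
  [16,23): 7 bp
  [23,32): 9 bp
  [32,43): 11 bp
  [43,54): 11 bp
  [54,60): 6 bp
  [60,74): 14 bp
  [74,78): 4 bp
  [78,85): 7 bp
  [85,93): 8 bp
  [93,108): 15 bp
  [108,112): 4 bp
  [112,128): 16 bp
  [128,134): 6 bp
  [134,144): 10 bp
  [144,150): 6 bp
  [150,164): 14 bp
  [164,176): 12 bp
  [176,189): 13 bp
  [189,207): 18 bp
  [207,214): 7 bp
  [214,222): 8 bp
  [222,232): 10 bp
  [232,245): 13 bp
  [245,253): 8 bp
  [253,256): 3 bp

[3,4,4,6,6,6,7,7,7,8,8,8,9,10,10,11,11,12,13,13,14,14,15,16,16,18]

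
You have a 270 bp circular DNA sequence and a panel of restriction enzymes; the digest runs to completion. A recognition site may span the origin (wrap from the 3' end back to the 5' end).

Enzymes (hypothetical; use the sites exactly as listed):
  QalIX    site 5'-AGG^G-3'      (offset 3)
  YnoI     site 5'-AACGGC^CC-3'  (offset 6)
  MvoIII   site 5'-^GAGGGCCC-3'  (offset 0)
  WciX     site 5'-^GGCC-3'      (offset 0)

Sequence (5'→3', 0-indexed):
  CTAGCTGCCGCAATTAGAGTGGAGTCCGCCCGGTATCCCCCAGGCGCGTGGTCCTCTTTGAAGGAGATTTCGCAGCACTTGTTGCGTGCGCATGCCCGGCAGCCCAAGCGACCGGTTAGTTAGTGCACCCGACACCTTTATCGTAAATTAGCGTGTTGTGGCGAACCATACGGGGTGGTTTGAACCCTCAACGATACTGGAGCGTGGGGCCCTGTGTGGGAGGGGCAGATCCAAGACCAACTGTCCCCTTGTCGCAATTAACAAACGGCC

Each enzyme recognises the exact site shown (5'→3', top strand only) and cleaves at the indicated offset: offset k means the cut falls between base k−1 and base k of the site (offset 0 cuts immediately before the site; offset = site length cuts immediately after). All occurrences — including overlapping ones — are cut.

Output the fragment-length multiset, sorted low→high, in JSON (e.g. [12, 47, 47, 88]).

[3,16,43,208]

Site scan:
  QalIX (AGGG, off=3): starts [220] → cuts [223]
  YnoI (AACGGCCC, off=6): starts [263] → cuts [269]
  MvoIII (GAGGGCCC, off=0): no sites
  WciX (GGCC, off=0): starts [207, 266] → cuts [207, 266]

Pooled cuts: [207, 223, 266, 269]

Fragment lengths:
  207→223: 16 bp
  223→266: 43 bp
  266→269: 3 bp
  269→207 (wrap): 270-269+207 = 208 bp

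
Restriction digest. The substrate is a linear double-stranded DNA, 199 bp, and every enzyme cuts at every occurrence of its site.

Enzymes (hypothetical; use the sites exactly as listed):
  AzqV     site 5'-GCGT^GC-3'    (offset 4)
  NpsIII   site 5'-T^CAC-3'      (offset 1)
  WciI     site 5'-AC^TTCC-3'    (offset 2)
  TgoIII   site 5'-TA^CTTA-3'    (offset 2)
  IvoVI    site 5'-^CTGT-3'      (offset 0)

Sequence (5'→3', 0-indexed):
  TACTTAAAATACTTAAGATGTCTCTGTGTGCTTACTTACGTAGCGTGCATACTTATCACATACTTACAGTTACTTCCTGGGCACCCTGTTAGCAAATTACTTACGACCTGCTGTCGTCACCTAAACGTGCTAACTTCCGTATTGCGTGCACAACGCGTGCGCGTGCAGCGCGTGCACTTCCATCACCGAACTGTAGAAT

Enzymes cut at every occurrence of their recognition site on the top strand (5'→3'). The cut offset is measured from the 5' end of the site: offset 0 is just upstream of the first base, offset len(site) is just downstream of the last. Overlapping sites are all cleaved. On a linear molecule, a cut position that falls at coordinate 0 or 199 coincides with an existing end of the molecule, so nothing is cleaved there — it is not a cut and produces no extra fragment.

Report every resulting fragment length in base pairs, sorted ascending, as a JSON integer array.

Scan for sites:
  AzqV (GCGTGC, off=4): starts [42, 143, 154, 160, 169] → cuts [46, 147, 158, 164, 173]
  NpsIII (TCAC, off=1): starts [55, 116, 182] → cuts [56, 117, 183]
  WciI (ACTTCC, off=2): starts [71, 132, 175] → cuts [73, 134, 177]
  TgoIII (TACTTA, off=2): starts [0, 9, 32, 49, 60, 97] → cuts [2, 11, 34, 51, 62, 99]
  IvoVI (CTGT, off=0): starts [23, 85, 110, 190] → cuts [23, 85, 110, 190]

All cut coordinates (distinct, sorted): [2, 11, 23, 34, 46, 51, 56, 62, 73, 85, 99, 110, 117, 134, 147, 158, 164, 173, 177, 183, 190]

Fragments:
  [0,2): 2 bp
  [2,11): 9 bp
  [11,23): 12 bp
  [23,34): 11 bp
  [34,46): 12 bp
  [46,51): 5 bp
  [51,56): 5 bp
  [56,62): 6 bp
  [62,73): 11 bp
  [73,85): 12 bp
  [85,99): 14 bp
  [99,110): 11 bp
  [110,117): 7 bp
  [117,134): 17 bp
  [134,147): 13 bp
  [147,158): 11 bp
  [158,164): 6 bp
  [164,173): 9 bp
  [173,177): 4 bp
  [177,183): 6 bp
  [183,190): 7 bp
  [190,199): 9 bp

[2,4,5,5,6,6,6,7,7,9,9,9,11,11,11,11,12,12,12,13,14,17]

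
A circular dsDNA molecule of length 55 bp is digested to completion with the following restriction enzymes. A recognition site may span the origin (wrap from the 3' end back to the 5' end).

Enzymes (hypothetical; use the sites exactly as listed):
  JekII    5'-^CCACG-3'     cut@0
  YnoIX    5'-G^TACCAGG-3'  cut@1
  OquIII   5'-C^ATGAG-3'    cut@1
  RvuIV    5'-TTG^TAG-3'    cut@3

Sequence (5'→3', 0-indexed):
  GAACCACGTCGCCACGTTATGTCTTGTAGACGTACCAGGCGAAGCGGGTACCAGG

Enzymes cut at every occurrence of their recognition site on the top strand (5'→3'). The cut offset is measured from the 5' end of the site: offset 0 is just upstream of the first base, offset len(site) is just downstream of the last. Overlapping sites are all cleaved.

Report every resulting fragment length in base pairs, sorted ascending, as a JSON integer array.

Scan for sites:
  JekII CCACG/0: at [3, 11] ⇒ [3, 11]
  YnoIX GTACCAGG/1: at [31, 47] ⇒ [32, 48]
  OquIII (CATGAG, off=1): no sites
  RvuIV TTGTAG/3: at [23] ⇒ [26]

All cut coordinates (distinct, sorted): [3, 11, 26, 32, 48]

Fragments:
  3→11: 8 bp
  11→26: 15 bp
  26→32: 6 bp
  32→48: 16 bp
  48→3 (wrap): 55-48+3 = 10 bp

[6,8,10,15,16]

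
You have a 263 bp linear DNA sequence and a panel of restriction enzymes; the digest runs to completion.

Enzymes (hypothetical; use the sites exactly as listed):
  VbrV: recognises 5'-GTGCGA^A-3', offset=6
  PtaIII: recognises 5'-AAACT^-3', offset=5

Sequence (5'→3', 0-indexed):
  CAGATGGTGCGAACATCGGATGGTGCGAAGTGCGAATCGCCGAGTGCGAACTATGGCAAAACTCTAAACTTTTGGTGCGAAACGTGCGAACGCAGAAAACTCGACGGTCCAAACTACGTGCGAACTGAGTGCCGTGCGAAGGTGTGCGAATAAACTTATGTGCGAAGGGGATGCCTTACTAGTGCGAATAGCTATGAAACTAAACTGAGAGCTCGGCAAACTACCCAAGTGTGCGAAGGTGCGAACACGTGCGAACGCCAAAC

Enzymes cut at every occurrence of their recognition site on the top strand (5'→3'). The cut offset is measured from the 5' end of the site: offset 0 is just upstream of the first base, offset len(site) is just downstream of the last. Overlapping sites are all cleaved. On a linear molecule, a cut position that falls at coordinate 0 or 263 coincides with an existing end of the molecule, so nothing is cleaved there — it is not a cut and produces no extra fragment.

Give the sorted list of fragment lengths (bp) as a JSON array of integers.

[5,7,7,7,8,8,9,9,9,10,10,10,12,12,14,14,14,14,14,16,16,16,22]

Site scan:
  VbrV GTGCGAA/6: at [6, 22, 29, 43, 74, 83, 117, 133, 143, 159, 181, 230, 238, 248] ⇒ [12, 28, 35, 49, 80, 89, 123, 139, 149, 165, 187, 236, 244, 254]
  PtaIII AAACT/5: at [58, 65, 96, 110, 151, 196, 201, 217] ⇒ [63, 70, 101, 115, 156, 201, 206, 222]

Pooled cuts: [12, 28, 35, 49, 63, 70, 80, 89, 101, 115, 123, 139, 149, 156, 165, 187, 201, 206, 222, 236, 244, 254]

Fragments:
  [0,12): 12 bp
  [12,28): 16 bp
  [28,35): 7 bp
  [35,49): 14 bp
  [49,63): 14 bp
  [63,70): 7 bp
  [70,80): 10 bp
  [80,89): 9 bp
  [89,101): 12 bp
  [101,115): 14 bp
  [115,123): 8 bp
  [123,139): 16 bp
  [139,149): 10 bp
  [149,156): 7 bp
  [156,165): 9 bp
  [165,187): 22 bp
  [187,201): 14 bp
  [201,206): 5 bp
  [206,222): 16 bp
  [222,236): 14 bp
  [236,244): 8 bp
  [244,254): 10 bp
  [254,263): 9 bp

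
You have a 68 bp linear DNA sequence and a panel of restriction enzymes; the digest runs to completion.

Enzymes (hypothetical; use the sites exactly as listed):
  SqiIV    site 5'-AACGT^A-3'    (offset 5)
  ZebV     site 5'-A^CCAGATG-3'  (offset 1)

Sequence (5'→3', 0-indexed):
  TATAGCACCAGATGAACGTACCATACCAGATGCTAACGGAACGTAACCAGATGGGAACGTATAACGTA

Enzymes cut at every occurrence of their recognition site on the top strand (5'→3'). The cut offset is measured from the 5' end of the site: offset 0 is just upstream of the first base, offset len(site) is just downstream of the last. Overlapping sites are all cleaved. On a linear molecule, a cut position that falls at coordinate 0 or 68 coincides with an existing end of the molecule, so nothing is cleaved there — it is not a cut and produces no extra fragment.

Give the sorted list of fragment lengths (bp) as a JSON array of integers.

Scan for sites:
  SqiIV (AACGTA, off=5): starts [14, 39, 55, 62] → cuts [19, 44, 60, 67]
  ZebV (ACCAGATG, off=1): starts [6, 24, 45] → cuts [7, 25, 46]

Pooled cuts: [7, 19, 25, 44, 46, 60, 67]

Fragment lengths:
  [0,7): 7 bp
  [7,19): 12 bp
  [19,25): 6 bp
  [25,44): 19 bp
  [44,46): 2 bp
  [46,60): 14 bp
  [60,67): 7 bp
  [67,68): 1 bp

[1,2,6,7,7,12,14,19]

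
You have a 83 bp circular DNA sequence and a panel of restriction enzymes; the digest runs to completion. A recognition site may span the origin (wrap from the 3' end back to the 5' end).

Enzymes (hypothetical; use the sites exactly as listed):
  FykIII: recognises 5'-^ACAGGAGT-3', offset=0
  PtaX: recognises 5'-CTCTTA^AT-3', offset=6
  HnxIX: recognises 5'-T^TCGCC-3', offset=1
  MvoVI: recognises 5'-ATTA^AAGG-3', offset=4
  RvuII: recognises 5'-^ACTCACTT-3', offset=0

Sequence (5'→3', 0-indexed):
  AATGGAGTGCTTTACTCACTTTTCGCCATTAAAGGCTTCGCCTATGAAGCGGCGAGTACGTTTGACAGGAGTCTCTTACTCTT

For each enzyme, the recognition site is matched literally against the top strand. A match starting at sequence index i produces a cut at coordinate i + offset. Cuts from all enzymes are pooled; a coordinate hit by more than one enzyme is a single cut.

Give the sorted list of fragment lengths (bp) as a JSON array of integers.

Site scan:
  FykIII ACAGGAGT/0: at [64] ⇒ [64]
  PtaX CTCTTAAT/6: at [78] ⇒ [1]
  HnxIX TTCGCC/1: at [21, 36] ⇒ [22, 37]
  MvoVI ATTAAAGG/4: at [27] ⇒ [31]
  RvuII ACTCACTT/0: at [13] ⇒ [13]

All cut coordinates (distinct, sorted): [1, 13, 22, 31, 37, 64]

Fragment lengths:
  1→13: 12 bp
  13→22: 9 bp
  22→31: 9 bp
  31→37: 6 bp
  37→64: 27 bp
  64→1 (wrap): 83-64+1 = 20 bp

[6,9,9,12,20,27]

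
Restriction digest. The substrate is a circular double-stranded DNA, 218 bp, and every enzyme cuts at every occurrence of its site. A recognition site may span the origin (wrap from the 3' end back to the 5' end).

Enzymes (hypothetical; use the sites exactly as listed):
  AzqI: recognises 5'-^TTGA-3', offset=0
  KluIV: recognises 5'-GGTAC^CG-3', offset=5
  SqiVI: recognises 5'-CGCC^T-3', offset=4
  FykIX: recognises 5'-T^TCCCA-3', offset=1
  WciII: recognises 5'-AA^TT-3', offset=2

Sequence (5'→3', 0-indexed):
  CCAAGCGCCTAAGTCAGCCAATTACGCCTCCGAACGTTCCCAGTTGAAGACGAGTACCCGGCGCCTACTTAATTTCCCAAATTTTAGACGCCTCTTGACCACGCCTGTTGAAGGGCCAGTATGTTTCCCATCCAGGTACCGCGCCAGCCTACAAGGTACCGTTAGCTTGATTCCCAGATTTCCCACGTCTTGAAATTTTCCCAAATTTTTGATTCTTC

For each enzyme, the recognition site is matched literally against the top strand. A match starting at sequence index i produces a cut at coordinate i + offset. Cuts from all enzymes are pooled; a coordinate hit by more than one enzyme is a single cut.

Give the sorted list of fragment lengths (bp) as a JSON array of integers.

Site scan:
  AzqI (TTGA, off=0): starts [43, 94, 107, 166, 189, 208] → cuts [43, 94, 107, 166, 189, 208]
  KluIV (GGTACCG, off=5): starts [134, 154] → cuts [139, 159]
  SqiVI (CGCCT, off=4): starts [5, 24, 61, 88, 101] → cuts [9, 28, 65, 92, 105]
  FykIX (TTCCCA, off=1): starts [36, 73, 124, 170, 179, 197, 215] → cuts [37, 74, 125, 171, 180, 198, 216]
  WciII (AATT, off=2): starts [19, 70, 79, 193, 203] → cuts [21, 72, 81, 195, 205]

Pooled cuts: [9, 21, 28, 37, 43, 65, 72, 74, 81, 92, 94, 105, 107, 125, 139, 159, 166, 171, 180, 189, 195, 198, 205, 208, 216]

Fragments:
  9→21: 12 bp
  21→28: 7 bp
  28→37: 9 bp
  37→43: 6 bp
  43→65: 22 bp
  65→72: 7 bp
  72→74: 2 bp
  74→81: 7 bp
  81→92: 11 bp
  92→94: 2 bp
  94→105: 11 bp
  105→107: 2 bp
  107→125: 18 bp
  125→139: 14 bp
  139→159: 20 bp
  159→166: 7 bp
  166→171: 5 bp
  171→180: 9 bp
  180→189: 9 bp
  189→195: 6 bp
  195→198: 3 bp
  198→205: 7 bp
  205→208: 3 bp
  208→216: 8 bp
  216→9 (wrap): 218-216+9 = 11 bp

[2,2,2,3,3,5,6,6,7,7,7,7,7,8,9,9,9,11,11,11,12,14,18,20,22]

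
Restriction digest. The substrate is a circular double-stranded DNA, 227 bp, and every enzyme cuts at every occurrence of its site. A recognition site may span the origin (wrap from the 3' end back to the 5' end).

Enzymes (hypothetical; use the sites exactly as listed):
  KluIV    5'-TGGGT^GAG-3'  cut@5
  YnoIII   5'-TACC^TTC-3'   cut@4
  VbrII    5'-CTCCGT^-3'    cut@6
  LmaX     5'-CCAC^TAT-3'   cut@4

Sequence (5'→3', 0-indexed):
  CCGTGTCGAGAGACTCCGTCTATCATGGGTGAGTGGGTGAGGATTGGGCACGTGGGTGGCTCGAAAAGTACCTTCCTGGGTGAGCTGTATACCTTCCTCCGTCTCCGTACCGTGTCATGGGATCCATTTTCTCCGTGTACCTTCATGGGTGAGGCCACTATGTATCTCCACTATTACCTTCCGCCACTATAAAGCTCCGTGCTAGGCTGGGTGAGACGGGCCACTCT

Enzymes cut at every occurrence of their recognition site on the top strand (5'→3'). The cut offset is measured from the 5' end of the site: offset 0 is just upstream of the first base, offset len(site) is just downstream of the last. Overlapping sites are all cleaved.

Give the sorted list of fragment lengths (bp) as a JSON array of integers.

Per-enzyme occurrences:
  KluIV (TGGGTGAG, off=5): starts [25, 33, 76, 145, 207] → cuts [30, 38, 81, 150, 212]
  YnoIII (TACCTTC, off=4): starts [68, 89, 137, 174] → cuts [72, 93, 141, 178]
  VbrII (CTCCGT, off=6): starts [13, 96, 102, 130, 194, 225] → cuts [4, 19, 102, 108, 136, 200]
  LmaX (CCACTAT, off=4): starts [154, 167, 183] → cuts [158, 171, 187]

Pooled cuts: [4, 19, 30, 38, 72, 81, 93, 102, 108, 136, 141, 150, 158, 171, 178, 187, 200, 212]

Fragment lengths:
  4→19: 15 bp
  19→30: 11 bp
  30→38: 8 bp
  38→72: 34 bp
  72→81: 9 bp
  81→93: 12 bp
  93→102: 9 bp
  102→108: 6 bp
  108→136: 28 bp
  136→141: 5 bp
  141→150: 9 bp
  150→158: 8 bp
  158→171: 13 bp
  171→178: 7 bp
  178→187: 9 bp
  187→200: 13 bp
  200→212: 12 bp
  212→4 (wrap): 227-212+4 = 19 bp

[5,6,7,8,8,9,9,9,9,11,12,12,13,13,15,19,28,34]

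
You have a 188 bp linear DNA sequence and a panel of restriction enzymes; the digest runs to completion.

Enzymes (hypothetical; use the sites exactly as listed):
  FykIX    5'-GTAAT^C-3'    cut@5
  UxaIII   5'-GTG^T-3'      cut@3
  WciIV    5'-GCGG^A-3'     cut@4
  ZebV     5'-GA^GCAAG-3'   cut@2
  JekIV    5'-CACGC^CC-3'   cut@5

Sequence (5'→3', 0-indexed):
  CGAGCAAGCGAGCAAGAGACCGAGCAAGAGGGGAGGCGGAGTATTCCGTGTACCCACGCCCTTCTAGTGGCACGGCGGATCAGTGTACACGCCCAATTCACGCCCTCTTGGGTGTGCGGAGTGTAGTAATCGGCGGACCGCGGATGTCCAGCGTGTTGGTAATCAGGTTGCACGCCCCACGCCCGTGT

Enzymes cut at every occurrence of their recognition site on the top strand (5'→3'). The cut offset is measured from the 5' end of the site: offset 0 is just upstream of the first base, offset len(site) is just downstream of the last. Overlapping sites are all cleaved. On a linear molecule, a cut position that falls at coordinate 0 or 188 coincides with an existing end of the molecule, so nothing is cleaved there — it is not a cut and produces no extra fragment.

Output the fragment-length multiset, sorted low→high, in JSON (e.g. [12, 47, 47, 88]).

Scan for sites:
  FykIX (GTAATC, off=5): starts [125, 158] → cuts [130, 163]
  UxaIII (GTGT, off=3): starts [47, 82, 111, 120, 152, 184] → cuts [50, 85, 114, 123, 155, 187]
  WciIV (GCGGA, off=4): starts [35, 74, 115, 132, 139] → cuts [39, 78, 119, 136, 143]
  ZebV (GAGCAAG, off=2): starts [1, 9, 21] → cuts [3, 11, 23]
  JekIV (CACGCCC, off=5): starts [54, 87, 98, 170, 177] → cuts [59, 92, 103, 175, 182]

All cut coordinates (distinct, sorted): [3, 11, 23, 39, 50, 59, 78, 85, 92, 103, 114, 119, 123, 130, 136, 143, 155, 163, 175, 182, 187]

Fragment lengths:
  [0,3): 3 bp
  [3,11): 8 bp
  [11,23): 12 bp
  [23,39): 16 bp
  [39,50): 11 bp
  [50,59): 9 bp
  [59,78): 19 bp
  [78,85): 7 bp
  [85,92): 7 bp
  [92,103): 11 bp
  [103,114): 11 bp
  [114,119): 5 bp
  [119,123): 4 bp
  [123,130): 7 bp
  [130,136): 6 bp
  [136,143): 7 bp
  [143,155): 12 bp
  [155,163): 8 bp
  [163,175): 12 bp
  [175,182): 7 bp
  [182,187): 5 bp
  [187,188): 1 bp

[1,3,4,5,5,6,7,7,7,7,7,8,8,9,11,11,11,12,12,12,16,19]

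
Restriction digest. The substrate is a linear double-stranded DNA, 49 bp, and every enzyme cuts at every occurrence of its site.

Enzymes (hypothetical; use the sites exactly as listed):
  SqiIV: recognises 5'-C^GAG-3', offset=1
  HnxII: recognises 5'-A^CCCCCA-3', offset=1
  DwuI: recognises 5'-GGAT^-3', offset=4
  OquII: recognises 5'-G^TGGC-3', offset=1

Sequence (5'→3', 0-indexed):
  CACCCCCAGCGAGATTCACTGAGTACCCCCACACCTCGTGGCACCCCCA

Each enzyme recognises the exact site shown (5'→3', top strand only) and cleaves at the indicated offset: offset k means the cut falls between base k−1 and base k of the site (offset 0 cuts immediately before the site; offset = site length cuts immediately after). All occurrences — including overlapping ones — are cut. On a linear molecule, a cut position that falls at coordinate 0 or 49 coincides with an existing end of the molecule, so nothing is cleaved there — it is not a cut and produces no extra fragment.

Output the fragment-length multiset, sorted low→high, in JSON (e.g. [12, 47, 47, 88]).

Per-enzyme occurrences:
  SqiIV (CGAG, off=1): starts [9] → cuts [10]
  HnxII (ACCCCCA, off=1): starts [1, 24, 42] → cuts [2, 25, 43]
  DwuI (GGAT, off=4): no sites
  OquII (GTGGC, off=1): starts [37] → cuts [38]

All cut coordinates (distinct, sorted): [2, 10, 25, 38, 43]

Fragments:
  [0,2): 2 bp
  [2,10): 8 bp
  [10,25): 15 bp
  [25,38): 13 bp
  [38,43): 5 bp
  [43,49): 6 bp

[2,5,6,8,13,15]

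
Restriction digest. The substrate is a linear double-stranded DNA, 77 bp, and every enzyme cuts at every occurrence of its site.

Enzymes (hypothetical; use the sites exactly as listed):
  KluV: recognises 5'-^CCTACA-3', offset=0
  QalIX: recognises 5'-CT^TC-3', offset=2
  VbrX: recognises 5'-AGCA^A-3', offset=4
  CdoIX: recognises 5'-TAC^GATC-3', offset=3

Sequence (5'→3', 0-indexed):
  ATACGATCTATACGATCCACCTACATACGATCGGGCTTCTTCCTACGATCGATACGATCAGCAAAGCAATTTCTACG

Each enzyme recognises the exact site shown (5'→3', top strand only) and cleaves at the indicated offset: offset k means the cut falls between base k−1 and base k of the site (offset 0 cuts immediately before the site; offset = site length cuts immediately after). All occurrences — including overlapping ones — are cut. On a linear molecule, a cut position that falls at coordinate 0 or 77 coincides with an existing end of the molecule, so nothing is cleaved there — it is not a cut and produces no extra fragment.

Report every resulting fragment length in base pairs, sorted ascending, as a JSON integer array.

Scan for sites:
  KluV CCTACA/0: at [19] ⇒ [19]
  QalIX CTTC/2: at [35, 38] ⇒ [37, 40]
  VbrX AGCAA/4: at [59, 64] ⇒ [63, 68]
  CdoIX TACGATC/3: at [1, 10, 25, 43, 52] ⇒ [4, 13, 28, 46, 55]

Pooled cuts: [4, 13, 19, 28, 37, 40, 46, 55, 63, 68]

Fragments:
  [0,4): 4 bp
  [4,13): 9 bp
  [13,19): 6 bp
  [19,28): 9 bp
  [28,37): 9 bp
  [37,40): 3 bp
  [40,46): 6 bp
  [46,55): 9 bp
  [55,63): 8 bp
  [63,68): 5 bp
  [68,77): 9 bp

[3,4,5,6,6,8,9,9,9,9,9]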